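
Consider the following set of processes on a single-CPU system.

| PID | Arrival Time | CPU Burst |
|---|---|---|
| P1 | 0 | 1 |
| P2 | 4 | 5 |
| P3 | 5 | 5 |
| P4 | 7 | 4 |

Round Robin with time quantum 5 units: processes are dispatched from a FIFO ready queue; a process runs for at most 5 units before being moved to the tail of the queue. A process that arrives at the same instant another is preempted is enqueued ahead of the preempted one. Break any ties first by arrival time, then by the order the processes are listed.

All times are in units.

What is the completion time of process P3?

14

Schedule: | P1 0-1 | idle 1-4 | P2 4-9 | P3 9-14 | P4 14-18 |
Completion: P1=1  P2=9  P3=14  P4=18
Turnaround (C−A): P1=1  P2=5  P3=9  P4=11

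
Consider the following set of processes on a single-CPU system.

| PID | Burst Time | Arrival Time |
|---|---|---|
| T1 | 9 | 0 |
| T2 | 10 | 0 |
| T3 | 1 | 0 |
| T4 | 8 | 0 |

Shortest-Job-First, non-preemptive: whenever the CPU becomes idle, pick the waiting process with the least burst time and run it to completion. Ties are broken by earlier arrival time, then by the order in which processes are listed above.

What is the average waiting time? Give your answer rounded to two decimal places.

Gantt: | T3 0-1 | T4 1-9 | T1 9-18 | T2 18-28 |
Completion: T1=18  T2=28  T3=1  T4=9
Waiting times: T1=9, T2=18, T3=0, T4=1
Average waiting = (9+18+0+1) / 4 = 28/4 = 7.00

7.00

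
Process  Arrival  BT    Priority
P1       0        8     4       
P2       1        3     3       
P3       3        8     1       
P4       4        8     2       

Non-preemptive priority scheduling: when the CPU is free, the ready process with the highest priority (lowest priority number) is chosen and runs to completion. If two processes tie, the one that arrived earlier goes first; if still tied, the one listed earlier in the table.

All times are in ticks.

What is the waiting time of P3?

Timeline: | P1 0-8 | P3 8-16 | P4 16-24 | P2 24-27 |
Completion: P1=8  P2=27  P3=16  P4=24
Turnaround (C−A): P1=8  P2=26  P3=13  P4=20
Waiting(P3) = turnaround − burst = 13 − 8 = 5

5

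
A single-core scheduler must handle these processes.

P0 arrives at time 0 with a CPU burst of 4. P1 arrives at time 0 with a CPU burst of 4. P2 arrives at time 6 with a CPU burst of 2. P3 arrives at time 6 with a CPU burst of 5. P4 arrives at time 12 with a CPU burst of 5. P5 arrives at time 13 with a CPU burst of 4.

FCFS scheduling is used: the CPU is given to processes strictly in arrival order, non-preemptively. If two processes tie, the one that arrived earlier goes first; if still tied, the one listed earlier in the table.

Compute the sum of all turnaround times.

Schedule: | P0 0-4 | P1 4-8 | P2 8-10 | P3 10-15 | P4 15-20 | P5 20-24 |
Completion: P0=4  P1=8  P2=10  P3=15  P4=20  P5=24
Turnaround (C−A): P0=4  P1=8  P2=4  P3=9  P4=8  P5=11
Turnaround = completion − arrival: P0=4, P1=8, P2=4, P3=9, P4=8, P5=11
Total turnaround = 4 + 8 + 4 + 9 + 8 + 11 = 44

44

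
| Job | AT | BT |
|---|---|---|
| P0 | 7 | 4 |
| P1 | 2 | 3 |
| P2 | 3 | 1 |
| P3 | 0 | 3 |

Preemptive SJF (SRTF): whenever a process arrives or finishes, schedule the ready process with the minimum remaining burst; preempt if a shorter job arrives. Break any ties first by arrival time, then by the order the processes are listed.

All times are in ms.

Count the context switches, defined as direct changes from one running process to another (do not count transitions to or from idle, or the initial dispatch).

Timeline: | P3 0-3 | P2 3-4 | P1 4-7 | P0 7-11 |
Completion: P0=11  P1=7  P2=4  P3=3

3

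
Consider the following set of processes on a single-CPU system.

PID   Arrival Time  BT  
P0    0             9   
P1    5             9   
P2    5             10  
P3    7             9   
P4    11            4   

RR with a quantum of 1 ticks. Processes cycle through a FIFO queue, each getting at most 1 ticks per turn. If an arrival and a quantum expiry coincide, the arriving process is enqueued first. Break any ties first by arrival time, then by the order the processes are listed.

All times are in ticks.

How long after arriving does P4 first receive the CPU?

3

Timeline: | P0 0-5 | P1 5-6 | P2 6-7 | P0 7-8 | P1 8-9 | P3 9-10 | P2 10-11 | P0 11-12 | P1 12-13 | P3 13-14 | P4 14-15 | P2 15-16 | P0 16-17 | P1 17-18 | P3 18-19 | P4 19-20 | P2 20-21 | P0 21-22 | P1 22-23 | P3 23-24 | P4 24-25 | P2 25-26 | P1 26-27 | P3 27-28 | P4 28-29 | P2 29-30 | P1 30-31 | P3 31-32 | P2 32-33 | P1 33-34 | P3 34-35 | P2 35-36 | P1 36-37 | P3 37-38 | P2 38-39 | P3 39-40 | P2 40-41 |
Completion: P0=22  P1=37  P2=41  P3=40  P4=29
Turnaround (C−A): P0=22  P1=32  P2=36  P3=33  P4=18
Response(P4) = first start − arrival = 14 − 11 = 3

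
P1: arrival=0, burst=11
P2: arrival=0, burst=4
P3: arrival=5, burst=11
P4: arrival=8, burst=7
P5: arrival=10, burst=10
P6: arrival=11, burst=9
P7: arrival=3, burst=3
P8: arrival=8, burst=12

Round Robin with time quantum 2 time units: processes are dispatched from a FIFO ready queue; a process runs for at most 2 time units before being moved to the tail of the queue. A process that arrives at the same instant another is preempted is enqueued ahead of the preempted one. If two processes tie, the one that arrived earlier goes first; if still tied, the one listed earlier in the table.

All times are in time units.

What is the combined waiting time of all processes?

Timeline: | P1 0-2 | P2 2-4 | P1 4-6 | P7 6-8 | P2 8-10 | P3 10-12 | P1 12-14 | P4 14-16 | P8 16-18 | P7 18-19 | P5 19-21 | P6 21-23 | P3 23-25 | P1 25-27 | P4 27-29 | P8 29-31 | P5 31-33 | P6 33-35 | P3 35-37 | P1 37-39 | P4 39-41 | P8 41-43 | P5 43-45 | P6 45-47 | P3 47-49 | P1 49-50 | P4 50-51 | P8 51-53 | P5 53-55 | P6 55-57 | P3 57-59 | P8 59-61 | P5 61-63 | P6 63-64 | P3 64-65 | P8 65-67 |
Completion: P1=50  P2=10  P3=65  P4=51  P5=63  P6=64  P7=19  P8=67
Waiting = turnaround − burst: P1=39, P2=6, P3=49, P4=36, P5=43, P6=44, P7=13, P8=47
Total waiting = 39 + 6 + 49 + 36 + 43 + 44 + 13 + 47 = 277

277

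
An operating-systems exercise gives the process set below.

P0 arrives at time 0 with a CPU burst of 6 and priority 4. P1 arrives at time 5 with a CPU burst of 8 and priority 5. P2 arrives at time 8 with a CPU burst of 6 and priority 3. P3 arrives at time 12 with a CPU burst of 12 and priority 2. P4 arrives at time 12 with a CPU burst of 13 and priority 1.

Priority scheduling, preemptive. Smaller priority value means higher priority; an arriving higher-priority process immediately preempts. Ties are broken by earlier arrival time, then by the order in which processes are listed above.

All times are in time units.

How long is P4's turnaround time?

Timeline: | P0 0-6 | P1 6-8 | P2 8-12 | P4 12-25 | P3 25-37 | P2 37-39 | P1 39-45 |
Completion: P0=6  P1=45  P2=39  P3=37  P4=25
Turnaround(P4) = completion − arrival = 25 − 12 = 13

13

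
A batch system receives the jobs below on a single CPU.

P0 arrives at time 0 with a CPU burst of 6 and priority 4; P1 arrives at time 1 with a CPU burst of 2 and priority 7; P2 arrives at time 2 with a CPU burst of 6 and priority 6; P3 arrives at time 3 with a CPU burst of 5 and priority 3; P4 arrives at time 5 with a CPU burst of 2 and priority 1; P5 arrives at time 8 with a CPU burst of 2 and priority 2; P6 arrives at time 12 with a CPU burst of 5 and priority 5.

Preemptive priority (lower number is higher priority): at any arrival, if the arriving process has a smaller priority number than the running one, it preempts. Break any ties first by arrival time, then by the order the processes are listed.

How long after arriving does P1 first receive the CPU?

Timeline: | P0 0-3 | P3 3-5 | P4 5-7 | P3 7-8 | P5 8-10 | P3 10-12 | P0 12-15 | P6 15-20 | P2 20-26 | P1 26-28 |
Completion: P0=15  P1=28  P2=26  P3=12  P4=7  P5=10  P6=20
Response(P1) = first start − arrival = 26 − 1 = 25

25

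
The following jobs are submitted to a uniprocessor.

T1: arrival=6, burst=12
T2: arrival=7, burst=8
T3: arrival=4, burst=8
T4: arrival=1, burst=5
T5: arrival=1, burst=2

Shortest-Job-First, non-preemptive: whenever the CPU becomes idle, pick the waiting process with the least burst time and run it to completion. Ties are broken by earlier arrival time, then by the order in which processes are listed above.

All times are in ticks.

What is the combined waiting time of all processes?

Schedule: | idle 0-1 | T5 1-3 | T4 3-8 | T3 8-16 | T2 16-24 | T1 24-36 |
Completion: T1=36  T2=24  T3=16  T4=8  T5=3
Turnaround (C−A): T1=30  T2=17  T3=12  T4=7  T5=2
Waiting = turnaround − burst: T1=18, T2=9, T3=4, T4=2, T5=0
Total waiting = 18 + 9 + 4 + 2 + 0 = 33

33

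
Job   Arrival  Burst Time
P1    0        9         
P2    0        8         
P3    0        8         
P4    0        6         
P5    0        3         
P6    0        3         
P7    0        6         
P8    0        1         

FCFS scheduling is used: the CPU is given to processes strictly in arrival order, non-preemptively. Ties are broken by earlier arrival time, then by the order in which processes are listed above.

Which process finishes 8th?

Timeline: | P1 0-9 | P2 9-17 | P3 17-25 | P4 25-31 | P5 31-34 | P6 34-37 | P7 37-43 | P8 43-44 |
Completion: P1=9  P2=17  P3=25  P4=31  P5=34  P6=37  P7=43  P8=44
Turnaround (C−A): P1=9  P2=17  P3=25  P4=31  P5=34  P6=37  P7=43  P8=44
Finish order: P1 → P2 → P3 → P4 → P5 → P6 → P7 → P8

P8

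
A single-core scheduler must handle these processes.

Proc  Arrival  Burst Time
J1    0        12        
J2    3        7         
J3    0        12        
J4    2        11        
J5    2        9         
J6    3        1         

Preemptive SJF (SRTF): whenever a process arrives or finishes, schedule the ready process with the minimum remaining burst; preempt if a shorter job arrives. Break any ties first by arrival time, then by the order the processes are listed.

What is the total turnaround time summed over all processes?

Timeline: | J1 0-2 | J5 2-3 | J6 3-4 | J2 4-11 | J5 11-19 | J1 19-29 | J4 29-40 | J3 40-52 |
Completion: J1=29  J2=11  J3=52  J4=40  J5=19  J6=4
Turnaround (C−A): J1=29  J2=8  J3=52  J4=38  J5=17  J6=1
Turnaround = completion − arrival: J1=29, J2=8, J3=52, J4=38, J5=17, J6=1
Total turnaround = 29 + 8 + 52 + 38 + 17 + 1 = 145

145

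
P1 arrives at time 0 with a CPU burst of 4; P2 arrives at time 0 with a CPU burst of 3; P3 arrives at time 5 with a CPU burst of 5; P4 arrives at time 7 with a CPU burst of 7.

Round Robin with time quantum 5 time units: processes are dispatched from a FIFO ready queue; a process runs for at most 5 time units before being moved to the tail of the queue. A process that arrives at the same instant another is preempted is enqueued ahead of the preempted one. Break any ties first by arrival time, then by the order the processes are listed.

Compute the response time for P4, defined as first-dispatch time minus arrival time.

5

Timeline: | P1 0-4 | P2 4-7 | P3 7-12 | P4 12-19 |
Completion: P1=4  P2=7  P3=12  P4=19
Turnaround (C−A): P1=4  P2=7  P3=7  P4=12
Response(P4) = first start − arrival = 12 − 7 = 5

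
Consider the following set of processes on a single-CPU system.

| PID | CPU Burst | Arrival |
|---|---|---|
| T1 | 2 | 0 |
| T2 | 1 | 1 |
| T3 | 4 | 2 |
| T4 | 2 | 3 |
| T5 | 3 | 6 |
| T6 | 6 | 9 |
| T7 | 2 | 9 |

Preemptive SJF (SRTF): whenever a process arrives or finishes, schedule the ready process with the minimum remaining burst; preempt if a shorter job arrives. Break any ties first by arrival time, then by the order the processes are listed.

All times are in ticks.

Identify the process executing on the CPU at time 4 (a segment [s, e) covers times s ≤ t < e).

T4

Timeline: | T1 0-2 | T2 2-3 | T4 3-5 | T3 5-9 | T7 9-11 | T5 11-14 | T6 14-20 |
Completion: T1=2  T2=3  T3=9  T4=5  T5=14  T6=20  T7=11
Turnaround (C−A): T1=2  T2=2  T3=7  T4=2  T5=8  T6=11  T7=2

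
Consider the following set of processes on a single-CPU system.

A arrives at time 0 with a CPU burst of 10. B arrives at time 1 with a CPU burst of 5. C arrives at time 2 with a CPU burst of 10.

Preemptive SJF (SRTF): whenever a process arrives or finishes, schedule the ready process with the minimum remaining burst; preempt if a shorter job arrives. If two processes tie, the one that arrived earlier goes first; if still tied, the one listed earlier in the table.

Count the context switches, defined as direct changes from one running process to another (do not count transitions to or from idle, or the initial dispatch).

Schedule: | A 0-1 | B 1-6 | A 6-15 | C 15-25 |
Completion: A=15  B=6  C=25
Turnaround (C−A): A=15  B=5  C=23

3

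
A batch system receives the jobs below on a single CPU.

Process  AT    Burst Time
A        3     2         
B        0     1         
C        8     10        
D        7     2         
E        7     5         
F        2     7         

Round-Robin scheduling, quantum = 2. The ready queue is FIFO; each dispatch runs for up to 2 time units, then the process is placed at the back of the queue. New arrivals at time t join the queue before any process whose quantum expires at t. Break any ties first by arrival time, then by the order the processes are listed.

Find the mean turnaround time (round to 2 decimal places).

10.17

Schedule: | B 0-1 | idle 1-2 | F 2-4 | A 4-6 | F 6-8 | D 8-10 | E 10-12 | C 12-14 | F 14-16 | E 16-18 | C 18-20 | F 20-21 | E 21-22 | C 22-28 |
Completion: A=6  B=1  C=28  D=10  E=22  F=21
Turnaround times: A=3, B=1, C=20, D=3, E=15, F=19
Average turnaround = (3+1+20+3+15+19) / 6 = 61/6 = 10.17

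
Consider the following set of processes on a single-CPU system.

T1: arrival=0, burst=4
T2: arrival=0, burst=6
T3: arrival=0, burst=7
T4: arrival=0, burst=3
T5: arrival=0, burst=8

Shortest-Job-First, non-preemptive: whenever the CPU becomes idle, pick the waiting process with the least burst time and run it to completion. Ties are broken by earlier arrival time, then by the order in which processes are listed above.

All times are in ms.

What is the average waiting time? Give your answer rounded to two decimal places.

Schedule: | T4 0-3 | T1 3-7 | T2 7-13 | T3 13-20 | T5 20-28 |
Completion: T1=7  T2=13  T3=20  T4=3  T5=28
Waiting times: T1=3, T2=7, T3=13, T4=0, T5=20
Average waiting = (3+7+13+0+20) / 5 = 43/5 = 8.60

8.60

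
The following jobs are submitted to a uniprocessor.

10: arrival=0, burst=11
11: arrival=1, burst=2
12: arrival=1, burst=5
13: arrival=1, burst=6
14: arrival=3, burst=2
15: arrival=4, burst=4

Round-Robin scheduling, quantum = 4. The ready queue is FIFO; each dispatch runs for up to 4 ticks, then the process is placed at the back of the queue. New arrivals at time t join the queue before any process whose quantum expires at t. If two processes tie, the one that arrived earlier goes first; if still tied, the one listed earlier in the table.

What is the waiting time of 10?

Schedule: | 10 0-4 | 11 4-6 | 12 6-10 | 13 10-14 | 14 14-16 | 15 16-20 | 10 20-24 | 12 24-25 | 13 25-27 | 10 27-30 |
Completion: 10=30  11=6  12=25  13=27  14=16  15=20
Turnaround (C−A): 10=30  11=5  12=24  13=26  14=13  15=16
Waiting(10) = turnaround − burst = 30 − 11 = 19

19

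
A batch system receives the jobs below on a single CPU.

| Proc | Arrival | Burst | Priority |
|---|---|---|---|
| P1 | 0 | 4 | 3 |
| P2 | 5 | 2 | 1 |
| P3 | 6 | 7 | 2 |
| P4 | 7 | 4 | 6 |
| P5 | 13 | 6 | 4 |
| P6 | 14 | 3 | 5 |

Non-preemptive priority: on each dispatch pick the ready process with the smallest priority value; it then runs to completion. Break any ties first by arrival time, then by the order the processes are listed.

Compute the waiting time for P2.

0

Timeline: | P1 0-4 | idle 4-5 | P2 5-7 | P3 7-14 | P5 14-20 | P6 20-23 | P4 23-27 |
Completion: P1=4  P2=7  P3=14  P4=27  P5=20  P6=23
Waiting(P2) = turnaround − burst = 2 − 2 = 0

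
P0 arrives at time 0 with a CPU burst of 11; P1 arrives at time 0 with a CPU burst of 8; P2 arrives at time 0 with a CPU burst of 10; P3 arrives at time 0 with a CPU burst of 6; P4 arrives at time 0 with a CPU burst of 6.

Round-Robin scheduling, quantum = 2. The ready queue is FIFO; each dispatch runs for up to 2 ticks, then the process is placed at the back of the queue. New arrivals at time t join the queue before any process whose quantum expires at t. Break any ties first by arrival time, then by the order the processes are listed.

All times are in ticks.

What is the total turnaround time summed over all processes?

Timeline: | P0 0-2 | P1 2-4 | P2 4-6 | P3 6-8 | P4 8-10 | P0 10-12 | P1 12-14 | P2 14-16 | P3 16-18 | P4 18-20 | P0 20-22 | P1 22-24 | P2 24-26 | P3 26-28 | P4 28-30 | P0 30-32 | P1 32-34 | P2 34-36 | P0 36-38 | P2 38-40 | P0 40-41 |
Completion: P0=41  P1=34  P2=40  P3=28  P4=30
Turnaround (C−A): P0=41  P1=34  P2=40  P3=28  P4=30
Turnaround = completion − arrival: P0=41, P1=34, P2=40, P3=28, P4=30
Total turnaround = 41 + 34 + 40 + 28 + 30 = 173

173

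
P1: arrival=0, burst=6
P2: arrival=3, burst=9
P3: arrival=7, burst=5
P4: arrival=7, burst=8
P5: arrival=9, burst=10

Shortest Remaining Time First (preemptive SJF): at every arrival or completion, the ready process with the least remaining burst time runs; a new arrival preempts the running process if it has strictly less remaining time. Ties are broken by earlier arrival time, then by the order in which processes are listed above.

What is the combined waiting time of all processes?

Schedule: | P1 0-6 | P2 6-7 | P3 7-12 | P2 12-20 | P4 20-28 | P5 28-38 |
Completion: P1=6  P2=20  P3=12  P4=28  P5=38
Turnaround (C−A): P1=6  P2=17  P3=5  P4=21  P5=29
Waiting = turnaround − burst: P1=0, P2=8, P3=0, P4=13, P5=19
Total waiting = 0 + 8 + 0 + 13 + 19 = 40

40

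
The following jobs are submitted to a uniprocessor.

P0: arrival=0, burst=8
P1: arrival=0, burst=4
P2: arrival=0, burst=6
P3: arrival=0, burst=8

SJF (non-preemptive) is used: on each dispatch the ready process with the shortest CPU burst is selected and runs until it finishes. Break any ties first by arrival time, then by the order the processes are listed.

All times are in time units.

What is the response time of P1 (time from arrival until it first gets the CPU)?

0

Timeline: | P1 0-4 | P2 4-10 | P0 10-18 | P3 18-26 |
Completion: P0=18  P1=4  P2=10  P3=26
Turnaround (C−A): P0=18  P1=4  P2=10  P3=26
Response(P1) = first start − arrival = 0 − 0 = 0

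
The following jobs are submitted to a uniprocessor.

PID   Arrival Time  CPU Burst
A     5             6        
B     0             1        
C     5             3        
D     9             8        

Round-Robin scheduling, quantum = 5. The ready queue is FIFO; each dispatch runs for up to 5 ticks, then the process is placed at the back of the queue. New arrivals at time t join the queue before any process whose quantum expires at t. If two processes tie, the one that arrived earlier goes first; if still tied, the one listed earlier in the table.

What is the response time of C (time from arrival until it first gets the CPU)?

5

Timeline: | B 0-1 | idle 1-5 | A 5-10 | C 10-13 | D 13-18 | A 18-19 | D 19-22 |
Completion: A=19  B=1  C=13  D=22
Turnaround (C−A): A=14  B=1  C=8  D=13
Response(C) = first start − arrival = 10 − 5 = 5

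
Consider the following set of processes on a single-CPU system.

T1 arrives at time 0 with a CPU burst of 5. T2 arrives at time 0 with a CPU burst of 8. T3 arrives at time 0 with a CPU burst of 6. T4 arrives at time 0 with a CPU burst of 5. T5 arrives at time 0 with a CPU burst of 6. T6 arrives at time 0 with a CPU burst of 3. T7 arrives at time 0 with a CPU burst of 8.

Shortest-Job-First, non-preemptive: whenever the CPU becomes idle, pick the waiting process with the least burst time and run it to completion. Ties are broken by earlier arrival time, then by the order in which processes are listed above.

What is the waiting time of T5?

19

Schedule: | T6 0-3 | T1 3-8 | T4 8-13 | T3 13-19 | T5 19-25 | T2 25-33 | T7 33-41 |
Completion: T1=8  T2=33  T3=19  T4=13  T5=25  T6=3  T7=41
Turnaround (C−A): T1=8  T2=33  T3=19  T4=13  T5=25  T6=3  T7=41
Waiting(T5) = turnaround − burst = 25 − 6 = 19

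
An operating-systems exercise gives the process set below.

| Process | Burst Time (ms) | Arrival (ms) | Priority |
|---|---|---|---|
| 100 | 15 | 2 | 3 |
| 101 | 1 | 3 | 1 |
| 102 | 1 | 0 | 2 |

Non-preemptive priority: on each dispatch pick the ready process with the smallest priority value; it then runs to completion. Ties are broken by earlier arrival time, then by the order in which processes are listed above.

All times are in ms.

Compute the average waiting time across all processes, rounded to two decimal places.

Gantt: | 102 0-1 | idle 1-2 | 100 2-17 | 101 17-18 |
Completion: 100=17  101=18  102=1
Turnaround (C−A): 100=15  101=15  102=1
Waiting times: 100=0, 101=14, 102=0
Average waiting = (0+14+0) / 3 = 14/3 = 4.67

4.67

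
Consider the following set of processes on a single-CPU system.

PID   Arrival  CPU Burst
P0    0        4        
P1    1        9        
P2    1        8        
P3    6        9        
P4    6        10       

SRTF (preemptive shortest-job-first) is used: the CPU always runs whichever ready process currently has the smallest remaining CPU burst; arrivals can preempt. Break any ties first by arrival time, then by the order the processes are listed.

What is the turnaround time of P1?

Timeline: | P0 0-4 | P2 4-12 | P1 12-21 | P3 21-30 | P4 30-40 |
Completion: P0=4  P1=21  P2=12  P3=30  P4=40
Turnaround(P1) = completion − arrival = 21 − 1 = 20

20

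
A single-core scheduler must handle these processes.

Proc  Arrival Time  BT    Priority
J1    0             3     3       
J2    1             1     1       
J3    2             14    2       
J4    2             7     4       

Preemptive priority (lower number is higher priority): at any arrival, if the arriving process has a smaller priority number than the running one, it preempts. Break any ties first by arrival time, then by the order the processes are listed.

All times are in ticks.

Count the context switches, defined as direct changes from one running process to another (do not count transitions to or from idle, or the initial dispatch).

Schedule: | J1 0-1 | J2 1-2 | J3 2-16 | J1 16-18 | J4 18-25 |
Completion: J1=18  J2=2  J3=16  J4=25
Turnaround (C−A): J1=18  J2=1  J3=14  J4=23

4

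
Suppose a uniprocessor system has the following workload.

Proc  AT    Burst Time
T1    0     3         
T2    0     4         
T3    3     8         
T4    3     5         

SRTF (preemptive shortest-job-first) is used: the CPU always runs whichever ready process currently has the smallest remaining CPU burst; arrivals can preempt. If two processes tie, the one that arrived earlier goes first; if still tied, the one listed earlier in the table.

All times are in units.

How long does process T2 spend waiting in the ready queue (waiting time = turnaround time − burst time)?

3

Schedule: | T1 0-3 | T2 3-7 | T4 7-12 | T3 12-20 |
Completion: T1=3  T2=7  T3=20  T4=12
Turnaround (C−A): T1=3  T2=7  T3=17  T4=9
Waiting(T2) = turnaround − burst = 7 − 4 = 3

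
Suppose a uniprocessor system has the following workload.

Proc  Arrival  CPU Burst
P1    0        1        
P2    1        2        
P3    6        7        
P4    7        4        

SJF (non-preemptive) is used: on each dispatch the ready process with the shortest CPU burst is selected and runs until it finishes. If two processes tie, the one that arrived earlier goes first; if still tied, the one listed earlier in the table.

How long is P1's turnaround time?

1

Gantt: | P1 0-1 | P2 1-3 | idle 3-6 | P3 6-13 | P4 13-17 |
Completion: P1=1  P2=3  P3=13  P4=17
Turnaround (C−A): P1=1  P2=2  P3=7  P4=10
Turnaround(P1) = completion − arrival = 1 − 0 = 1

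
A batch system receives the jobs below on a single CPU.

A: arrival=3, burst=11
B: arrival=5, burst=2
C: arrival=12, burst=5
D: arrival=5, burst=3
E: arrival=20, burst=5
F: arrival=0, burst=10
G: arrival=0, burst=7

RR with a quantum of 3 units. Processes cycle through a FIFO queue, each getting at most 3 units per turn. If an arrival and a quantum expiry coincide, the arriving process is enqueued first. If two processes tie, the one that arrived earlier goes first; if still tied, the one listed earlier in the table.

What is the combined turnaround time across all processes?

180

Timeline: | F 0-3 | G 3-6 | A 6-9 | F 9-12 | B 12-14 | D 14-17 | G 17-20 | A 20-23 | C 23-26 | F 26-29 | E 29-32 | G 32-33 | A 33-36 | C 36-38 | F 38-39 | E 39-41 | A 41-43 |
Completion: A=43  B=14  C=38  D=17  E=41  F=39  G=33
Turnaround = completion − arrival: A=40, B=9, C=26, D=12, E=21, F=39, G=33
Total turnaround = 40 + 9 + 26 + 12 + 21 + 39 + 33 = 180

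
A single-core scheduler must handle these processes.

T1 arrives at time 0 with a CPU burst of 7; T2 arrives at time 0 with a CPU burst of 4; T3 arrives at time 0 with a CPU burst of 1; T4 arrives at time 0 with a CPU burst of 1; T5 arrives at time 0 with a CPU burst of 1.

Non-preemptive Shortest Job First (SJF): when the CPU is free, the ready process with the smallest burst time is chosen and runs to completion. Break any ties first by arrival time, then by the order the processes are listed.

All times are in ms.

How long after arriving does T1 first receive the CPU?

Gantt: | T3 0-1 | T4 1-2 | T5 2-3 | T2 3-7 | T1 7-14 |
Completion: T1=14  T2=7  T3=1  T4=2  T5=3
Response(T1) = first start − arrival = 7 − 0 = 7

7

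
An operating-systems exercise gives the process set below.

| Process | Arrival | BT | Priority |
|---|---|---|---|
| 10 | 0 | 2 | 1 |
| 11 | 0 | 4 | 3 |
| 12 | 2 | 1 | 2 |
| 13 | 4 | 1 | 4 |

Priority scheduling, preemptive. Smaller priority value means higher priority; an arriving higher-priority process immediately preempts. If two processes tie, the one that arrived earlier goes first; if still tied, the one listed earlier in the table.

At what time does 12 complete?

Schedule: | 10 0-2 | 12 2-3 | 11 3-7 | 13 7-8 |
Completion: 10=2  11=7  12=3  13=8
Turnaround (C−A): 10=2  11=7  12=1  13=4

3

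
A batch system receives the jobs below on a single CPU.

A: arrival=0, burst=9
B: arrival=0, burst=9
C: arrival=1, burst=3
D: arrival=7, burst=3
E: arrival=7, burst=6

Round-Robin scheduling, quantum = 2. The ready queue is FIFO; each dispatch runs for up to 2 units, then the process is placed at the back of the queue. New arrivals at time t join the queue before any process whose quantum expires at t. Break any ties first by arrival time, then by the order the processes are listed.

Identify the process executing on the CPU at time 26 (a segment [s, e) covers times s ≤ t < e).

Schedule: | A 0-2 | B 2-4 | C 4-6 | A 6-8 | B 8-10 | C 10-11 | D 11-13 | E 13-15 | A 15-17 | B 17-19 | D 19-20 | E 20-22 | A 22-24 | B 24-26 | E 26-28 | A 28-29 | B 29-30 |
Completion: A=29  B=30  C=11  D=20  E=28
Turnaround (C−A): A=29  B=30  C=10  D=13  E=21

E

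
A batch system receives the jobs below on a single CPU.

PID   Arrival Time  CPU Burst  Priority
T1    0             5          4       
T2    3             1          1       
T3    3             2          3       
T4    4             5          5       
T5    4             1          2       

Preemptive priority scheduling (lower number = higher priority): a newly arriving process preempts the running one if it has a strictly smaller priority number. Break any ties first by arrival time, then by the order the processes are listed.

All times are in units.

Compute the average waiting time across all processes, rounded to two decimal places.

2.20

Schedule: | T1 0-3 | T2 3-4 | T5 4-5 | T3 5-7 | T1 7-9 | T4 9-14 |
Completion: T1=9  T2=4  T3=7  T4=14  T5=5
Waiting times: T1=4, T2=0, T3=2, T4=5, T5=0
Average waiting = (4+0+2+5+0) / 5 = 11/5 = 2.20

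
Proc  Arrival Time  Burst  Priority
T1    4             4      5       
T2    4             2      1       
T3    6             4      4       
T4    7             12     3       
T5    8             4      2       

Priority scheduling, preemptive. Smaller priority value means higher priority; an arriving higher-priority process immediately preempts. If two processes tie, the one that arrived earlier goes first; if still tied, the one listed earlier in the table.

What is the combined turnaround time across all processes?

Timeline: | idle 0-4 | T2 4-6 | T3 6-7 | T4 7-8 | T5 8-12 | T4 12-23 | T3 23-26 | T1 26-30 |
Completion: T1=30  T2=6  T3=26  T4=23  T5=12
Turnaround = completion − arrival: T1=26, T2=2, T3=20, T4=16, T5=4
Total turnaround = 26 + 2 + 20 + 16 + 4 = 68

68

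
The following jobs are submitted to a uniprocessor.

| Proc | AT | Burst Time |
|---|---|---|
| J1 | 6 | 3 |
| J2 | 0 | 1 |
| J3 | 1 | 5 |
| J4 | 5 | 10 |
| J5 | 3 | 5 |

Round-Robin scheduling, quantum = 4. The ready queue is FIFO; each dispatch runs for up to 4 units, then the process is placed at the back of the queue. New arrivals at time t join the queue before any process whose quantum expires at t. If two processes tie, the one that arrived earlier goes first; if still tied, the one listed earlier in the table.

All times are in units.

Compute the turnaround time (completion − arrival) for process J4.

Gantt: | J2 0-1 | J3 1-5 | J5 5-9 | J4 9-13 | J3 13-14 | J1 14-17 | J5 17-18 | J4 18-24 |
Completion: J1=17  J2=1  J3=14  J4=24  J5=18
Turnaround (C−A): J1=11  J2=1  J3=13  J4=19  J5=15
Turnaround(J4) = completion − arrival = 24 − 5 = 19

19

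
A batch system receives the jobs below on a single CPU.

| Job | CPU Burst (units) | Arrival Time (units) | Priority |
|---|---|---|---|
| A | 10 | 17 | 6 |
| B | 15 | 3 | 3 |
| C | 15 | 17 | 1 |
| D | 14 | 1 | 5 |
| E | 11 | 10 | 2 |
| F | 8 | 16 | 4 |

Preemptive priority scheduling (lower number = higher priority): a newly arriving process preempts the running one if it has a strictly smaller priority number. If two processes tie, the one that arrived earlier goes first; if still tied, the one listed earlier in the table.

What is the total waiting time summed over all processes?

165

Timeline: | idle 0-1 | D 1-3 | B 3-10 | E 10-17 | C 17-32 | E 32-36 | B 36-44 | F 44-52 | D 52-64 | A 64-74 |
Completion: A=74  B=44  C=32  D=64  E=36  F=52
Turnaround (C−A): A=57  B=41  C=15  D=63  E=26  F=36
Waiting = turnaround − burst: A=47, B=26, C=0, D=49, E=15, F=28
Total waiting = 47 + 26 + 0 + 49 + 15 + 28 = 165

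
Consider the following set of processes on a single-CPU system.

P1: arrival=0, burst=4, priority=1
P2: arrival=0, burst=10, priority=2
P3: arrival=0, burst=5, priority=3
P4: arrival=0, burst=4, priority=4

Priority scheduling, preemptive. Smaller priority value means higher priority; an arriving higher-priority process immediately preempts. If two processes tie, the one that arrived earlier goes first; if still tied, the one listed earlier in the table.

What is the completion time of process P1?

4

Schedule: | P1 0-4 | P2 4-14 | P3 14-19 | P4 19-23 |
Completion: P1=4  P2=14  P3=19  P4=23
Turnaround (C−A): P1=4  P2=14  P3=19  P4=23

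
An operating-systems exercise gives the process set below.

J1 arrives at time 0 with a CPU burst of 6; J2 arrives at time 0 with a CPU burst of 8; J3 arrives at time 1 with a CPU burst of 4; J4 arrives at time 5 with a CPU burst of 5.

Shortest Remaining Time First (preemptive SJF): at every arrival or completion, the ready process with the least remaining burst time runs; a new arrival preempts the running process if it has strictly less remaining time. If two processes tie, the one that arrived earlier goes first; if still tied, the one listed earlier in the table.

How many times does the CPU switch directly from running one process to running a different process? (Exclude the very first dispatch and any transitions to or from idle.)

Schedule: | J1 0-1 | J3 1-5 | J1 5-10 | J4 10-15 | J2 15-23 |
Completion: J1=10  J2=23  J3=5  J4=15

4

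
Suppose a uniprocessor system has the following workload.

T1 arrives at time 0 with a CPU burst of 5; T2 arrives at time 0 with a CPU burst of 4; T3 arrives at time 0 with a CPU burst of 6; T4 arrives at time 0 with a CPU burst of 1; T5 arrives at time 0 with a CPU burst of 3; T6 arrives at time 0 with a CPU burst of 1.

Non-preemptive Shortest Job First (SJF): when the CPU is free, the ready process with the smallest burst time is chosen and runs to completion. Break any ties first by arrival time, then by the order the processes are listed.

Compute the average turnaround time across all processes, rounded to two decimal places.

8.50

Schedule: | T4 0-1 | T6 1-2 | T5 2-5 | T2 5-9 | T1 9-14 | T3 14-20 |
Completion: T1=14  T2=9  T3=20  T4=1  T5=5  T6=2
Turnaround (C−A): T1=14  T2=9  T3=20  T4=1  T5=5  T6=2
Turnaround times: T1=14, T2=9, T3=20, T4=1, T5=5, T6=2
Average turnaround = (14+9+20+1+5+2) / 6 = 51/6 = 8.50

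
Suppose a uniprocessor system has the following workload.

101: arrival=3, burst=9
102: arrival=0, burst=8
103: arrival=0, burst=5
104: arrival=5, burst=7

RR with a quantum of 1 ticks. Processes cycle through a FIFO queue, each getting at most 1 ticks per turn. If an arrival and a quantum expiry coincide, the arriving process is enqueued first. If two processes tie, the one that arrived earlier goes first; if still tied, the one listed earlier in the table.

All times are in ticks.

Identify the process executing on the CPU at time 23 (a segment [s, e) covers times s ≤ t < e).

Schedule: | 102 0-1 | 103 1-2 | 102 2-3 | 103 3-4 | 101 4-5 | 102 5-6 | 103 6-7 | 104 7-8 | 101 8-9 | 102 9-10 | 103 10-11 | 104 11-12 | 101 12-13 | 102 13-14 | 103 14-15 | 104 15-16 | 101 16-17 | 102 17-18 | 104 18-19 | 101 19-20 | 102 20-21 | 104 21-22 | 101 22-23 | 102 23-24 | 104 24-25 | 101 25-26 | 104 26-27 | 101 27-29 |
Completion: 101=29  102=24  103=15  104=27
Turnaround (C−A): 101=26  102=24  103=15  104=22

102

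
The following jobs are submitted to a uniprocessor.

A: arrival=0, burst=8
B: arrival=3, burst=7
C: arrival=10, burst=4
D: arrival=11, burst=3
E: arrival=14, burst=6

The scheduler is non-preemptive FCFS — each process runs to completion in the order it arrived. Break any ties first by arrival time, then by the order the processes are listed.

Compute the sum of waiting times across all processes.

26

Timeline: | A 0-8 | B 8-15 | C 15-19 | D 19-22 | E 22-28 |
Completion: A=8  B=15  C=19  D=22  E=28
Waiting = turnaround − burst: A=0, B=5, C=5, D=8, E=8
Total waiting = 0 + 5 + 5 + 8 + 8 = 26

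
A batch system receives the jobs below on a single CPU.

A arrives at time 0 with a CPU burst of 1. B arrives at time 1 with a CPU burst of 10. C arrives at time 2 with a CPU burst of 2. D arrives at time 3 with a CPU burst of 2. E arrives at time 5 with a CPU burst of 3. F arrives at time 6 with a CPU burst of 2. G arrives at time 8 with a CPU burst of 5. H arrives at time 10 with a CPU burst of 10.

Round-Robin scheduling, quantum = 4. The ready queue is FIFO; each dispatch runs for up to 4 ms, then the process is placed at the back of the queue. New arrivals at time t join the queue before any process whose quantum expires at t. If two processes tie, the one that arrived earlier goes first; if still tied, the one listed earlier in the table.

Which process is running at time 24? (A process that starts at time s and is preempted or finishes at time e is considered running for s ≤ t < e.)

H

Timeline: | A 0-1 | B 1-5 | C 5-7 | D 7-9 | E 9-12 | B 12-16 | F 16-18 | G 18-22 | H 22-26 | B 26-28 | G 28-29 | H 29-35 |
Completion: A=1  B=28  C=7  D=9  E=12  F=18  G=29  H=35
Turnaround (C−A): A=1  B=27  C=5  D=6  E=7  F=12  G=21  H=25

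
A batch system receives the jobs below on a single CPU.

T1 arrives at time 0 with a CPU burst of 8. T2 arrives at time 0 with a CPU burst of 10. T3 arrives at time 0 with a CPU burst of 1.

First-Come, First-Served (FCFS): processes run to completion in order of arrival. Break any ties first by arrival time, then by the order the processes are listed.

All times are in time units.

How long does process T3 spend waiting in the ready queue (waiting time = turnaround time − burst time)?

18

Gantt: | T1 0-8 | T2 8-18 | T3 18-19 |
Completion: T1=8  T2=18  T3=19
Waiting(T3) = turnaround − burst = 19 − 1 = 18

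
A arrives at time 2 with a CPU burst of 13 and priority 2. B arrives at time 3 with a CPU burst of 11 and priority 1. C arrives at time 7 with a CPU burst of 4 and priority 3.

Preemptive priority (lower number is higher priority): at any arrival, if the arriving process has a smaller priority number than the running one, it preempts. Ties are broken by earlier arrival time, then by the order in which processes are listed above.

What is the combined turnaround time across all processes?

58

Gantt: | idle 0-2 | A 2-3 | B 3-14 | A 14-26 | C 26-30 |
Completion: A=26  B=14  C=30
Turnaround (C−A): A=24  B=11  C=23
Turnaround = completion − arrival: A=24, B=11, C=23
Total turnaround = 24 + 11 + 23 = 58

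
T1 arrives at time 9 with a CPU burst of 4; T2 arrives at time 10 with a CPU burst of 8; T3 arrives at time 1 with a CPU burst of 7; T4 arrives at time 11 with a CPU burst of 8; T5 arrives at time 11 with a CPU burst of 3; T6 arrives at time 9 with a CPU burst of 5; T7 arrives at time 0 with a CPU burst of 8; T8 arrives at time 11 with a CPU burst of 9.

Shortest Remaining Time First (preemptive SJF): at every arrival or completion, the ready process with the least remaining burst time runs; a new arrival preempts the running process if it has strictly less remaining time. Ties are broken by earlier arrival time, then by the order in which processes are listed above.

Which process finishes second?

T1

Schedule: | T7 0-8 | T3 8-9 | T1 9-13 | T5 13-16 | T6 16-21 | T3 21-27 | T2 27-35 | T4 35-43 | T8 43-52 |
Completion: T1=13  T2=35  T3=27  T4=43  T5=16  T6=21  T7=8  T8=52
Turnaround (C−A): T1=4  T2=25  T3=26  T4=32  T5=5  T6=12  T7=8  T8=41
Finish order: T7 → T1 → T5 → T6 → T3 → T2 → T4 → T8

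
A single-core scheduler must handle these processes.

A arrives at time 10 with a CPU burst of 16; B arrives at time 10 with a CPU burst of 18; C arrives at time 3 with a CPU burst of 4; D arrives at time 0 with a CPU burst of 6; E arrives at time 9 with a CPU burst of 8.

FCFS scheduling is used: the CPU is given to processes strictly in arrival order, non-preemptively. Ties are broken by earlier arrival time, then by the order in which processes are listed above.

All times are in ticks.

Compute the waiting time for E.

1

Gantt: | D 0-6 | C 6-10 | E 10-18 | A 18-34 | B 34-52 |
Completion: A=34  B=52  C=10  D=6  E=18
Turnaround (C−A): A=24  B=42  C=7  D=6  E=9
Waiting(E) = turnaround − burst = 9 − 8 = 1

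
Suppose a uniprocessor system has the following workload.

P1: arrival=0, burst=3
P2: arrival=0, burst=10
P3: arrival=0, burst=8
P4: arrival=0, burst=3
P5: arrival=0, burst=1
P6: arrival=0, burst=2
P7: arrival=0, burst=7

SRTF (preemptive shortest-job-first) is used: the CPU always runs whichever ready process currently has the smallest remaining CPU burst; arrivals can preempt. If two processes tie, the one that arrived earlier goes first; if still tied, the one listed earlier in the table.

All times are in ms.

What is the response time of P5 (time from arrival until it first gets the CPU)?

Schedule: | P5 0-1 | P6 1-3 | P1 3-6 | P4 6-9 | P7 9-16 | P3 16-24 | P2 24-34 |
Completion: P1=6  P2=34  P3=24  P4=9  P5=1  P6=3  P7=16
Turnaround (C−A): P1=6  P2=34  P3=24  P4=9  P5=1  P6=3  P7=16
Response(P5) = first start − arrival = 0 − 0 = 0

0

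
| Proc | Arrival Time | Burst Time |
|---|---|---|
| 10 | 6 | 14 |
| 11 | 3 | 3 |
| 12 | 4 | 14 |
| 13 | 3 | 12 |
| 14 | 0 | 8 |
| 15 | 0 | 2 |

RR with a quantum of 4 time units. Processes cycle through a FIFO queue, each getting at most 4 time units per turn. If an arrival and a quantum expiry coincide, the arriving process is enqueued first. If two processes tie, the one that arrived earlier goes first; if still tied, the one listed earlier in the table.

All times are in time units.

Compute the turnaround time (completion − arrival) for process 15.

6

Timeline: | 14 0-4 | 15 4-6 | 11 6-9 | 13 9-13 | 12 13-17 | 14 17-21 | 10 21-25 | 13 25-29 | 12 29-33 | 10 33-37 | 13 37-41 | 12 41-45 | 10 45-49 | 12 49-51 | 10 51-53 |
Completion: 10=53  11=9  12=51  13=41  14=21  15=6
Turnaround (C−A): 10=47  11=6  12=47  13=38  14=21  15=6
Turnaround(15) = completion − arrival = 6 − 0 = 6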